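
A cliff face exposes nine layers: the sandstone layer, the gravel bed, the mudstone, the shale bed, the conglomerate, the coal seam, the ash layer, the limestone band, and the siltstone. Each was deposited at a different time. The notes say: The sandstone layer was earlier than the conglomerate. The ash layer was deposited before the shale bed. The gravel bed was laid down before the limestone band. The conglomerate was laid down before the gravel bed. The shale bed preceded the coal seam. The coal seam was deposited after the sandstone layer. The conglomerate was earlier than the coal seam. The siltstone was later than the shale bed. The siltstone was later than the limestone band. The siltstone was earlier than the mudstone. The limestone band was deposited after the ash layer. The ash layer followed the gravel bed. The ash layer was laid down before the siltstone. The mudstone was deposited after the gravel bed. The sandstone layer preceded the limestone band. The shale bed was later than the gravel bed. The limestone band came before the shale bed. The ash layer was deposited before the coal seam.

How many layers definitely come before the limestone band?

4

Directly stated before the limestone band: the ash layer, the gravel bed, and the sandstone layer.
The conglomerate reaches the limestone band via the conglomerate → the gravel bed → the limestone band.
That's the ash layer, the conglomerate, the gravel bed, and the sandstone layer — 4 in all.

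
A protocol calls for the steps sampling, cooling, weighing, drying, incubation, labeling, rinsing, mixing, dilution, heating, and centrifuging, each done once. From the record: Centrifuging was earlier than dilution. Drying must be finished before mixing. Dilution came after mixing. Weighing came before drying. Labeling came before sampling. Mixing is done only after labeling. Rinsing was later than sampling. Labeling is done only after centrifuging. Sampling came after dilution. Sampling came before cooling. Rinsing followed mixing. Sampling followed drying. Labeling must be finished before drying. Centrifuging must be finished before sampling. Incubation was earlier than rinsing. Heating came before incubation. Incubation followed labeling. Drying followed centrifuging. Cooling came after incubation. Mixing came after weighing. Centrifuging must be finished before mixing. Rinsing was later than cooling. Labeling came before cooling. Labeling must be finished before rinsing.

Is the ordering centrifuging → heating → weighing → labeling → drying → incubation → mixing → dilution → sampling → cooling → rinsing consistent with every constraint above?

Check each stated constraint against the proposed order — e.g. labeling is ahead of rinsing; centrifuging is ahead of sampling. Every pair is in the required order; nothing is violated.

yes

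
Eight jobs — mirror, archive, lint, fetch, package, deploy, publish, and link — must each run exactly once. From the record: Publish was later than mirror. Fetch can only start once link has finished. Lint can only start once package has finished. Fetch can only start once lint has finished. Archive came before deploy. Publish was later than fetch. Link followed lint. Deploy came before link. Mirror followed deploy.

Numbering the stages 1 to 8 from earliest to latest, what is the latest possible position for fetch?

Fetch must come before publish — 1 stage forced after it.
Everything else can be placed before fetch in some valid order, so fetch can sit as late as position 8 − 1 = 7.

7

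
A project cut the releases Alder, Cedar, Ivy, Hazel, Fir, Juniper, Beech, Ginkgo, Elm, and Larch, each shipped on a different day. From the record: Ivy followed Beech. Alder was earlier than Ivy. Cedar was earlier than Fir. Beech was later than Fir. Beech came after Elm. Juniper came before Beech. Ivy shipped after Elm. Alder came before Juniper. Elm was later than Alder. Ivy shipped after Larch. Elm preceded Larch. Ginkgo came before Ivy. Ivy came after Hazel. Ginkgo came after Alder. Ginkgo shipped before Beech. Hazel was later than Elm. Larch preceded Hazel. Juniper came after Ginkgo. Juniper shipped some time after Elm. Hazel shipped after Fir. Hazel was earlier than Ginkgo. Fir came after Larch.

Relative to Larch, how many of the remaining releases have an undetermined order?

Forced before Larch: Alder and Elm; forced after Larch: Beech, Fir, Ginkgo, Hazel, Ivy, and Juniper.
That leaves Cedar with no forced order relative to Larch — 1.

1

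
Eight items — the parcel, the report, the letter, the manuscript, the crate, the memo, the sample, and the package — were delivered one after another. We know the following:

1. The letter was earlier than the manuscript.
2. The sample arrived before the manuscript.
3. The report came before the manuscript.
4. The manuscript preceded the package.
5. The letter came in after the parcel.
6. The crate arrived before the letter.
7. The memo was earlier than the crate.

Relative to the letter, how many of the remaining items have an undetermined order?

Forced before the letter: the crate, the memo, and the parcel; forced after the letter: the manuscript and the package.
That leaves the report and the sample with no forced order relative to the letter — 2.

2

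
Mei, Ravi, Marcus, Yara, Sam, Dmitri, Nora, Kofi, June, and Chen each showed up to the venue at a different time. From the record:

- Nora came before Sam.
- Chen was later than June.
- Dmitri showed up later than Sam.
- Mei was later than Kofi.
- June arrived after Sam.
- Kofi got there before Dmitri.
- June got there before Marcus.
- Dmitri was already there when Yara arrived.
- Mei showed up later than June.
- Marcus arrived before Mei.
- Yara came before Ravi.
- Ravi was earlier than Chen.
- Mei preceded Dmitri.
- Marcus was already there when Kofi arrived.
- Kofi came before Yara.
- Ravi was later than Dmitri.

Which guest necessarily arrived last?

Every other guest has a chain of constraints placing them before Chen, so Chen is last.

Chen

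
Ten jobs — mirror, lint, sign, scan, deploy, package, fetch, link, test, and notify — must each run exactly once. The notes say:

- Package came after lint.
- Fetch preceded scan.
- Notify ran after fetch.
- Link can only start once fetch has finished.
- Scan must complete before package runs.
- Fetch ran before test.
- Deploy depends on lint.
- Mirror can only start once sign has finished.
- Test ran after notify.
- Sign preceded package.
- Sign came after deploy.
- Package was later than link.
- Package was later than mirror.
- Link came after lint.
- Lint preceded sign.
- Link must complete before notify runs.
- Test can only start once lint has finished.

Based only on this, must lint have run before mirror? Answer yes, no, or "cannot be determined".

yes

Chain the constraints: lint → sign → mirror. Each link is directly stated, so lint comes before mirror.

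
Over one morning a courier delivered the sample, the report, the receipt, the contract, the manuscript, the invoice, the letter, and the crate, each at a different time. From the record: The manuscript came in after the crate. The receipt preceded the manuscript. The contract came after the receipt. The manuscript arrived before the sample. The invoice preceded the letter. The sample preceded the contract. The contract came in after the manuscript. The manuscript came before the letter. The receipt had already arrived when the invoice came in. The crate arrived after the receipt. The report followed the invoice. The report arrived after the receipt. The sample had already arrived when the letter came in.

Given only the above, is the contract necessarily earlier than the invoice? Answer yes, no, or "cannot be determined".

No chain of stated constraints runs from the contract to the invoice, and none runs from the invoice to the contract either.
So the relative order of the contract and the invoice is not fixed by the given facts.

cannot be determined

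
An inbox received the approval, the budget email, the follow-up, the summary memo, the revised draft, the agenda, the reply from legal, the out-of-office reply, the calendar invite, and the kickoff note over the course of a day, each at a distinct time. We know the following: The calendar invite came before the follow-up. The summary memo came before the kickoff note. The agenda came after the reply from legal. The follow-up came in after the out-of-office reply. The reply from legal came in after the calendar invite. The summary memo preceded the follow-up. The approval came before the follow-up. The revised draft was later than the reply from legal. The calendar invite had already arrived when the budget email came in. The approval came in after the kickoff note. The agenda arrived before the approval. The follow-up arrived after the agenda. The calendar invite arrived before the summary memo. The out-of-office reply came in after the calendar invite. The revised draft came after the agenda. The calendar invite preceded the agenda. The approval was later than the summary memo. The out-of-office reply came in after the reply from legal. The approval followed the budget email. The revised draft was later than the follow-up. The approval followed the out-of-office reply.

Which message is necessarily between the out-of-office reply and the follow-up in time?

Tracing the constraints gives the out-of-office reply → the approval → the follow-up, so the approval sits after the out-of-office reply and before the follow-up.
No other message is forced both after the out-of-office reply and before the follow-up.

the approval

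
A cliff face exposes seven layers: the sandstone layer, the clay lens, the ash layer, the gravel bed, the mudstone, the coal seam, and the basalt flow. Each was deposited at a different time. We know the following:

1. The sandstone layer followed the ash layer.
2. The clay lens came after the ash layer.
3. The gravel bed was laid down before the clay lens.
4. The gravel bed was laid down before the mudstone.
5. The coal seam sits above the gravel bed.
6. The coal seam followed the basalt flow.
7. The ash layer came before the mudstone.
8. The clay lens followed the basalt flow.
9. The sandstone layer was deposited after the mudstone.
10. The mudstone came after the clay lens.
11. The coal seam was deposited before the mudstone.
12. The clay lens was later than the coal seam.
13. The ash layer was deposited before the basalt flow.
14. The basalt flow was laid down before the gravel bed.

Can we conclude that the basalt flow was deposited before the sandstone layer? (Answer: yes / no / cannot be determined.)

Chain the constraints: the basalt flow → the coal seam → the mudstone → the sandstone layer. Each link is directly stated, so the basalt flow comes before the sandstone layer.

yes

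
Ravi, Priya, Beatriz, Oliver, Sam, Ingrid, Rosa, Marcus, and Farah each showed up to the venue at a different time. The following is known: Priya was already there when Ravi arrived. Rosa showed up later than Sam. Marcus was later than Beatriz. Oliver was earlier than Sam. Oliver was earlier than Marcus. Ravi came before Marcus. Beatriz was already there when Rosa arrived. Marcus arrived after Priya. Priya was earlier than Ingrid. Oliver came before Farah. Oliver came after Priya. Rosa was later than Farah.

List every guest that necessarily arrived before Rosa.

Beatriz, Farah, Oliver, Priya, Sam

Directly stated before Rosa: Beatriz, Farah, and Sam.
Oliver reaches Rosa via Oliver → Farah → Rosa.
Priya reaches Rosa via Priya → Oliver → Farah → Rosa.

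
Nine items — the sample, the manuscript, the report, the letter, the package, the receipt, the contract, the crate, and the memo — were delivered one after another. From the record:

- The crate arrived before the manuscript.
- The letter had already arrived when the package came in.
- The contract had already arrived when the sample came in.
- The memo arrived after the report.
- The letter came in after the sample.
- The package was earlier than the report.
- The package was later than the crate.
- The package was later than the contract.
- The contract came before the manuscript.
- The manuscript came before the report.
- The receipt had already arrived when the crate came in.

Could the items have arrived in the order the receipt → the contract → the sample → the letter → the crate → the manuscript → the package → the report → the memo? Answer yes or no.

yes

Check each stated constraint against the proposed order — e.g. the contract is ahead of the manuscript; the contract is ahead of the package. Every pair is in the required order; nothing is violated.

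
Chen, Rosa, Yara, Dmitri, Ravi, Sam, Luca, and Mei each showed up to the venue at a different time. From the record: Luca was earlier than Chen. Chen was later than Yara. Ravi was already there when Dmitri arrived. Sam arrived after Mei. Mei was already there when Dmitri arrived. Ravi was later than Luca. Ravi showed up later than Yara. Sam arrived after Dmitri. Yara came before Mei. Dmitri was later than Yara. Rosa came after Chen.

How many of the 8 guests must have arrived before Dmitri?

4

Directly stated before Dmitri: Mei, Ravi, and Yara.
Luca reaches Dmitri via Luca → Ravi → Dmitri.
No chain forces Sam (or any of the others) ahead of Dmitri.
That's Luca, Mei, Ravi, and Yara — 4 in all.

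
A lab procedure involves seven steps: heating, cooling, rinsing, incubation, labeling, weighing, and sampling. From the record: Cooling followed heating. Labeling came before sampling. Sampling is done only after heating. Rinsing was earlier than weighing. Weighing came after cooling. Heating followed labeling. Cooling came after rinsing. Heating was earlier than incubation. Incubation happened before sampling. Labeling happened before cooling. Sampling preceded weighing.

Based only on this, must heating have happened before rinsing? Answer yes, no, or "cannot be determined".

No chain of stated constraints runs from heating to rinsing, and none runs from rinsing to heating either.
So the relative order of heating and rinsing is not fixed by the given facts.

cannot be determined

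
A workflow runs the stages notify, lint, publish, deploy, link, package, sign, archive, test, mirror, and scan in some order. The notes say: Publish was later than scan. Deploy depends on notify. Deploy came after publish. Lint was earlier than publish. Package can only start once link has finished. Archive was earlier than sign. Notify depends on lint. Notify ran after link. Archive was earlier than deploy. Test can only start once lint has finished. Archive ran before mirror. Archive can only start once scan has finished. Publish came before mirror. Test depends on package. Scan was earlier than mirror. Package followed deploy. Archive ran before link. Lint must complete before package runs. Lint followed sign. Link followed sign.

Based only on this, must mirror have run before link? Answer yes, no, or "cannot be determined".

No chain of stated constraints runs from mirror to link, and none runs from link to mirror either.
So the relative order of mirror and link is not fixed by the given facts.

cannot be determined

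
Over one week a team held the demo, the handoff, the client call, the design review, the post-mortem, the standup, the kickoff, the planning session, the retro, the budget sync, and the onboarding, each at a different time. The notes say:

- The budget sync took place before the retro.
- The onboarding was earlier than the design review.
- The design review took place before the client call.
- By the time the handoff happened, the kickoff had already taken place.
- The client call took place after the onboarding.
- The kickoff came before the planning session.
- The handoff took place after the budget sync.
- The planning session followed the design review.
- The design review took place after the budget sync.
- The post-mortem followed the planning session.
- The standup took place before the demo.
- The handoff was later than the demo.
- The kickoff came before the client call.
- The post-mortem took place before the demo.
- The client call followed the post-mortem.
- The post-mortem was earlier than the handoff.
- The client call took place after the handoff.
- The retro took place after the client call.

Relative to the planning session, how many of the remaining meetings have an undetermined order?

1

Forced before the planning session: the budget sync, the design review, the kickoff, and the onboarding; forced after the planning session: the client call, the demo, the handoff, the post-mortem, and the retro.
That leaves the standup with no forced order relative to the planning session — 1.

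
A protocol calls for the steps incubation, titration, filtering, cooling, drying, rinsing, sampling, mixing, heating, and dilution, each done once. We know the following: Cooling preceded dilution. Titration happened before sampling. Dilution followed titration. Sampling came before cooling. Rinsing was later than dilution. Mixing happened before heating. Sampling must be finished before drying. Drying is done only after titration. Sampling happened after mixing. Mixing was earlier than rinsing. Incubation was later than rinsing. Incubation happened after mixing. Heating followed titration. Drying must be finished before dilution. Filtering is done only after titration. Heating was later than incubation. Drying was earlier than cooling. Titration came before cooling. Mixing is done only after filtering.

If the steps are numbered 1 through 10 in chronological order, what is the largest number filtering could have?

Filtering must come before cooling, dilution, drying, heating, incubation, mixing, rinsing, and sampling — 8 steps forced after it.
Everything else can be placed before filtering in some valid order, so filtering can sit as late as position 10 − 8 = 2.

2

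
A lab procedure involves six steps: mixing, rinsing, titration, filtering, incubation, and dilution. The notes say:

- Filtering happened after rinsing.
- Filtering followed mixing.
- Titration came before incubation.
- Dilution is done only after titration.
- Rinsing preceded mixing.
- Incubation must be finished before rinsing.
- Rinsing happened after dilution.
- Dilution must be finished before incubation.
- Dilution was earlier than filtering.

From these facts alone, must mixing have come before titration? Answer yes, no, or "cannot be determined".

no

Tracing the constraints gives titration → incubation → rinsing → mixing, so titration must come before mixing.
That means mixing cannot be before titration.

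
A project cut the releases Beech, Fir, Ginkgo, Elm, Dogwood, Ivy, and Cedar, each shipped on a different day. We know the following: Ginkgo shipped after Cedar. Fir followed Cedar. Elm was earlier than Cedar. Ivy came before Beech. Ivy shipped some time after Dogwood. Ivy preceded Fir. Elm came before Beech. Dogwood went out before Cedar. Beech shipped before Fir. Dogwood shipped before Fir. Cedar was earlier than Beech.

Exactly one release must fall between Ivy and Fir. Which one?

Beech

Tracing the constraints gives Ivy → Beech → Fir, so Beech sits after Ivy and before Fir.
No other release is forced both after Ivy and before Fir.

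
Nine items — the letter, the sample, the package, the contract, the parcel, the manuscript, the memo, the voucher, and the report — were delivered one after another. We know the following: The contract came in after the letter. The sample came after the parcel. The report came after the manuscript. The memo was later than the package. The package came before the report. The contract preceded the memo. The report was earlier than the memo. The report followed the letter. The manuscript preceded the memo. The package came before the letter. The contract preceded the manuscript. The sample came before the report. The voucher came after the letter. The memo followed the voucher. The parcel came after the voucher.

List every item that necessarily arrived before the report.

the contract, the letter, the manuscript, the package, the parcel, the sample, the voucher

Directly stated before the report: the letter, the manuscript, the package, and the sample.
The contract reaches the report via the contract → the manuscript → the report.
The parcel reaches the report via the parcel → the sample → the report.
The voucher reaches the report via the voucher → the parcel → the sample → the report.
No chain forces the memo ahead of the report.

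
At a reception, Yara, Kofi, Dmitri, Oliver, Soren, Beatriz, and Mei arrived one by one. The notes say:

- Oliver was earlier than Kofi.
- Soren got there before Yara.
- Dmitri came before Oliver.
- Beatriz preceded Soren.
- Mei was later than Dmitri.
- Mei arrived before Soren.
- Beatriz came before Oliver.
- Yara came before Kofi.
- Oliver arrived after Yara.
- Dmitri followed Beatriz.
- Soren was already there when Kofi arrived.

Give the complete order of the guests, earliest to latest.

The constraints fix every adjacent pair, so only one ordering works:
Beatriz → Dmitri → Mei → Soren → Yara → Oliver → Kofi.

Beatriz, Dmitri, Mei, Soren, Yara, Oliver, Kofi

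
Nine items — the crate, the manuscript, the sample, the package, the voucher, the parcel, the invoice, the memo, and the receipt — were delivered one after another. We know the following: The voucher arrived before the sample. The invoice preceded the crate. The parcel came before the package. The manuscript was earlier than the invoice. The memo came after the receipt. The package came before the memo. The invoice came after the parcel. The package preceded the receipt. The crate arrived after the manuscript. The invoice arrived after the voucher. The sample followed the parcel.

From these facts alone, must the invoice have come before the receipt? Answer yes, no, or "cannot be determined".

No chain of stated constraints runs from the invoice to the receipt, and none runs from the receipt to the invoice either.
So the relative order of the invoice and the receipt is not fixed by the given facts.

cannot be determined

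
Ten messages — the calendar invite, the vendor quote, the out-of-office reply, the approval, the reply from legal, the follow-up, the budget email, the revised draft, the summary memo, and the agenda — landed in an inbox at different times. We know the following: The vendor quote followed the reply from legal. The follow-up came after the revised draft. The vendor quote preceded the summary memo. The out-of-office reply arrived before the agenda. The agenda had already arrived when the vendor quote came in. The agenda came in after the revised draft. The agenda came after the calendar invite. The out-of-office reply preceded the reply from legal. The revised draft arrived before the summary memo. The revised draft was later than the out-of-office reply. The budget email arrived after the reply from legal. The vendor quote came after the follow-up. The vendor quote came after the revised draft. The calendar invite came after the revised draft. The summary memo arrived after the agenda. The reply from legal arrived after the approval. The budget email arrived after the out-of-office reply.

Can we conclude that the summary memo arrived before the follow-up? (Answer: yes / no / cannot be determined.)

Tracing the constraints gives the follow-up → the vendor quote → the summary memo, so the follow-up must come before the summary memo.
That means the summary memo cannot be before the follow-up.

no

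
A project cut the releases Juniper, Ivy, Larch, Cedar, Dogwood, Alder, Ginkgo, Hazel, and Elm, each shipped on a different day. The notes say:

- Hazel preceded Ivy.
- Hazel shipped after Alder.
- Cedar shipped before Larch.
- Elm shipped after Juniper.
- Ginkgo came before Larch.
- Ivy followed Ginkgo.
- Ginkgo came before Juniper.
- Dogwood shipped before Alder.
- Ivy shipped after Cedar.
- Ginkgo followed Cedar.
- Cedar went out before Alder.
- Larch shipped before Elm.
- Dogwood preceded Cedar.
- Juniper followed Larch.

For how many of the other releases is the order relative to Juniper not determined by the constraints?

3

Forced before Juniper: Cedar, Dogwood, Ginkgo, and Larch; forced after Juniper: Elm.
That leaves Alder, Hazel, and Ivy with no forced order relative to Juniper — 3.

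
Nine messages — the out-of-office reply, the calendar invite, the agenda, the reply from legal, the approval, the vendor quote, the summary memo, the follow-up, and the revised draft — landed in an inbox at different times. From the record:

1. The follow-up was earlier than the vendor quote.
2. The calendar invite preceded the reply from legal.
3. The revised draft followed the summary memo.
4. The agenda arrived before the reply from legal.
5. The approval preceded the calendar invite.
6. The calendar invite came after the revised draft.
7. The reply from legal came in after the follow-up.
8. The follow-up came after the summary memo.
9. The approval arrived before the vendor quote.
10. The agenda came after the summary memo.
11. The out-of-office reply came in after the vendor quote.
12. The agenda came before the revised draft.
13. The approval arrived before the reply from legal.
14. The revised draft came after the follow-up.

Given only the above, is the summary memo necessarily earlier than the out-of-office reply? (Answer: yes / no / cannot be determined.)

Chain the constraints: the summary memo → the follow-up → the vendor quote → the out-of-office reply. Each link is directly stated, so the summary memo comes before the out-of-office reply.

yes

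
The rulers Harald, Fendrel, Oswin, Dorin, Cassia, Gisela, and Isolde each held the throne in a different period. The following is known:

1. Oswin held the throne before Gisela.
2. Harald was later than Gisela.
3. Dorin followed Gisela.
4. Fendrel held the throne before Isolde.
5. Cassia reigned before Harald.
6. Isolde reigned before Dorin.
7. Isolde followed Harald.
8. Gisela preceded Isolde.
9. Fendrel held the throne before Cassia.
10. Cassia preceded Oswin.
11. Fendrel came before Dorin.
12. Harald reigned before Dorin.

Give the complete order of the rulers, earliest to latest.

The constraints fix every adjacent pair, so only one ordering works:
Fendrel → Cassia → Oswin → Gisela → Harald → Isolde → Dorin.

Fendrel, Cassia, Oswin, Gisela, Harald, Isolde, Dorin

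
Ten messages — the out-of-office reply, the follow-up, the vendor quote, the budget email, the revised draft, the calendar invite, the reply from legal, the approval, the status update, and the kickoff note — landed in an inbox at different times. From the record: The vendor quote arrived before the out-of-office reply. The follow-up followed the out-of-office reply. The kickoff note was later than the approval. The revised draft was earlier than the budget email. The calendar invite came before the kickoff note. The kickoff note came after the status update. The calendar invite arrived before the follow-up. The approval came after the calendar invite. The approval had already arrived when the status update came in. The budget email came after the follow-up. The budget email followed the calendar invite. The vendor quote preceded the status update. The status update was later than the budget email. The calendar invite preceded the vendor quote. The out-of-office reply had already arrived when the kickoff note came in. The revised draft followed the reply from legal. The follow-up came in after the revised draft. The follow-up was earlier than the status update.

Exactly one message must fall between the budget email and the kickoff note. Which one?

Tracing the constraints gives the budget email → the status update → the kickoff note, so the status update sits after the budget email and before the kickoff note.
No other message is forced both after the budget email and before the kickoff note.

the status update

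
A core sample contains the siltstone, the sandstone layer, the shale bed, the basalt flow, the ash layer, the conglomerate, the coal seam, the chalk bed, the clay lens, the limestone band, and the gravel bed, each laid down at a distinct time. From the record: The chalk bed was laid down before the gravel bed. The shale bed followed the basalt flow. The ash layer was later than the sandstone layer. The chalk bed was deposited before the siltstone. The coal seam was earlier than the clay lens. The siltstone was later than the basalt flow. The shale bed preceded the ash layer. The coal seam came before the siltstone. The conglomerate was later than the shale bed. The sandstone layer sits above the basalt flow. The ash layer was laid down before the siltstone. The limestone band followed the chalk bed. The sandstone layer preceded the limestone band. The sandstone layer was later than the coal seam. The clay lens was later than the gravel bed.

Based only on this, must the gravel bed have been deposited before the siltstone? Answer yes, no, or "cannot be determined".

No chain of stated constraints runs from the gravel bed to the siltstone, and none runs from the siltstone to the gravel bed either.
So the relative order of the gravel bed and the siltstone is not fixed by the given facts.

cannot be determined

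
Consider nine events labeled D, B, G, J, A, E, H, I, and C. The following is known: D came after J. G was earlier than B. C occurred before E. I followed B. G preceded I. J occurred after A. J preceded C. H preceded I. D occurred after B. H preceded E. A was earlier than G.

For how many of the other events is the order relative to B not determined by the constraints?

4

Forced before B: A and G; forced after B: D and I.
That leaves C, E, H, and J with no forced order relative to B — 4.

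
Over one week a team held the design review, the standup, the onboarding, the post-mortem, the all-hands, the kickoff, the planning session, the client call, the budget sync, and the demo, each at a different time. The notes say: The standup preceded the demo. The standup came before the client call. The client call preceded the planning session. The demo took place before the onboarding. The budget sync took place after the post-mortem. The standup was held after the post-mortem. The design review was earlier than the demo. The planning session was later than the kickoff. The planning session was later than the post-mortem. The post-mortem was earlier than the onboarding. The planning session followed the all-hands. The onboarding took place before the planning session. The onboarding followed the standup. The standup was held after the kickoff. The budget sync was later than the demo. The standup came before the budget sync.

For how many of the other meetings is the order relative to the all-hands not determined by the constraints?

Forced after the all-hands: the planning session.
That leaves the budget sync, the client call, the demo, the design review, the kickoff, the onboarding, the post-mortem, and the standup with no forced order relative to the all-hands — 8.

8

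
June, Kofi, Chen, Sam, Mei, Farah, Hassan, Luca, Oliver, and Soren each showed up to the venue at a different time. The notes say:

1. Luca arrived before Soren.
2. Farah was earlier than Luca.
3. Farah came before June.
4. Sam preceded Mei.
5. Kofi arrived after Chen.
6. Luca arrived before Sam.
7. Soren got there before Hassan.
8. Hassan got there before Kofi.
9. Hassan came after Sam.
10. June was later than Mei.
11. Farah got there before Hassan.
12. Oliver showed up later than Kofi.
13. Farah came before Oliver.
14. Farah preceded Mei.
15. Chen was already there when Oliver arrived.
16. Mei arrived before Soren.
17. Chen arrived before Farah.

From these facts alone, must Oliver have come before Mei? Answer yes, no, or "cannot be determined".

no

Tracing the constraints gives Mei → Soren → Hassan → Kofi → Oliver, so Mei must come before Oliver.
That means Oliver cannot be before Mei.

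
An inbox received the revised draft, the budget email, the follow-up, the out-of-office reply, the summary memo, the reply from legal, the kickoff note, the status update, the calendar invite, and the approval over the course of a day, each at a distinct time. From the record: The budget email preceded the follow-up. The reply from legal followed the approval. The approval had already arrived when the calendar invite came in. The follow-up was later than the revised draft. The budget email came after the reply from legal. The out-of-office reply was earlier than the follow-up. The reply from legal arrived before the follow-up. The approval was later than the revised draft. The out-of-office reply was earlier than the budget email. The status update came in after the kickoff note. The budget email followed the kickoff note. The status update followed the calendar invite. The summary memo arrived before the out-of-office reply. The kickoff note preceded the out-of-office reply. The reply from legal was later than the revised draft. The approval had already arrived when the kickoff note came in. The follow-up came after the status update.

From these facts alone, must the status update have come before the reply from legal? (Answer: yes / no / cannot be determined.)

cannot be determined

No chain of stated constraints runs from the status update to the reply from legal, and none runs from the reply from legal to the status update either.
So the relative order of the status update and the reply from legal is not fixed by the given facts.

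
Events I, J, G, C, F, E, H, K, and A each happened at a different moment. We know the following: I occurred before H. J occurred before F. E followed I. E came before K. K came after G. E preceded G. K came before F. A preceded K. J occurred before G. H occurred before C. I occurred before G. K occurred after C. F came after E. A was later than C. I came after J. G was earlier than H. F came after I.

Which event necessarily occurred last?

Every other event has a chain of constraints placing it before F, so F is last.

F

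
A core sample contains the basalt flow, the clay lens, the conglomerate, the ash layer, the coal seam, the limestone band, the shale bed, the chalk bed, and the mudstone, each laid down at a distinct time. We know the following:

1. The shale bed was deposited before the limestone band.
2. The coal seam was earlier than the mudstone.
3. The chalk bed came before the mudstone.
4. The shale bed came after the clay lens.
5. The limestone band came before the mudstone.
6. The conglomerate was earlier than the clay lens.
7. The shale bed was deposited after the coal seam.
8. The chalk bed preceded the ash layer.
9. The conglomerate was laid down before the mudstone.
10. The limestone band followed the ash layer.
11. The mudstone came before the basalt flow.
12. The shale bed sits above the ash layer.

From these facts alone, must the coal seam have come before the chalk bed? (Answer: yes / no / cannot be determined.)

cannot be determined

No chain of stated constraints runs from the coal seam to the chalk bed, and none runs from the chalk bed to the coal seam either.
So the relative order of the coal seam and the chalk bed is not fixed by the given facts.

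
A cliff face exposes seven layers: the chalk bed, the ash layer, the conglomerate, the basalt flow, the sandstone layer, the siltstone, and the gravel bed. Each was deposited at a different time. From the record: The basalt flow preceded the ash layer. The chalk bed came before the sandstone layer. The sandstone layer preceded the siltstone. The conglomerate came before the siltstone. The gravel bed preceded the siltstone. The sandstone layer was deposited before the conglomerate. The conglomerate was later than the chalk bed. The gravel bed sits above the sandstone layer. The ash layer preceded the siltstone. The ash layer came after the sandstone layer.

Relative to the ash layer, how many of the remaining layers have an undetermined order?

2

Forced before the ash layer: the basalt flow, the chalk bed, and the sandstone layer; forced after the ash layer: the siltstone.
That leaves the conglomerate and the gravel bed with no forced order relative to the ash layer — 2.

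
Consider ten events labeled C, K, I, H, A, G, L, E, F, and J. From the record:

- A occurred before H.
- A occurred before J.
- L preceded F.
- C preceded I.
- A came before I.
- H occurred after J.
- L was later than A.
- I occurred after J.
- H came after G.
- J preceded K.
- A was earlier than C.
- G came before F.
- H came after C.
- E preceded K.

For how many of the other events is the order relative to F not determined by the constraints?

6

Forced before F: A, G, and L.
That leaves C, E, H, I, J, and K with no forced order relative to F — 6.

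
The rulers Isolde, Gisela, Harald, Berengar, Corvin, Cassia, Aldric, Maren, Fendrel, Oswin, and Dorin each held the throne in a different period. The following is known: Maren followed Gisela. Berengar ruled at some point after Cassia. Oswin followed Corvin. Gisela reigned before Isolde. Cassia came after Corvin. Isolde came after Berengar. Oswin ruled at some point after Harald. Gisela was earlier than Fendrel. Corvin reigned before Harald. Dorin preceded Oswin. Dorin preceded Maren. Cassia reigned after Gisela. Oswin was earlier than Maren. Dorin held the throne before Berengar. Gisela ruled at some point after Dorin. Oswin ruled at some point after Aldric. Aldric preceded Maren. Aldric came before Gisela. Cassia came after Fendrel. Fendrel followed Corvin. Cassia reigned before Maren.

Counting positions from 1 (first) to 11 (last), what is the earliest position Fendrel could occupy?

Aldric, Corvin, Dorin, and Gisela must all come before Fendrel — 4 forced predecessors.
Nothing else is forced ahead of Fendrel, so their earliest slot is position 4 + 1 = 5.

5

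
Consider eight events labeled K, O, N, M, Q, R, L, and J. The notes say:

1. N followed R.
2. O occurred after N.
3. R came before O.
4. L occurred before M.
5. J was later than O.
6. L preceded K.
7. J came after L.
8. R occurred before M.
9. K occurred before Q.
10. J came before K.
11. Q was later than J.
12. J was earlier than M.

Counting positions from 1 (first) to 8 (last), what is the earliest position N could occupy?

2

R must come before N — 1 forced predecessor.
Nothing else is forced ahead of N, so its earliest slot is position 1 + 1 = 2.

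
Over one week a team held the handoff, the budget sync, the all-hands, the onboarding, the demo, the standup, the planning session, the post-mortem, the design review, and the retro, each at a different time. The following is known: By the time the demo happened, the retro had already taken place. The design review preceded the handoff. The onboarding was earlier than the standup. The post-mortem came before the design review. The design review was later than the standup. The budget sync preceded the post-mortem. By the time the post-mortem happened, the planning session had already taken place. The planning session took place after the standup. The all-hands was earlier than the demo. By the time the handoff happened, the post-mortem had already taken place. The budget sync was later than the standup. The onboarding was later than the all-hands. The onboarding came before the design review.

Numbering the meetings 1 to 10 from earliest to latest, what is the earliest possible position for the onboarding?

2

The all-hands must come before the onboarding — 1 forced predecessor.
Nothing else is forced ahead of the onboarding, so its earliest slot is position 1 + 1 = 2.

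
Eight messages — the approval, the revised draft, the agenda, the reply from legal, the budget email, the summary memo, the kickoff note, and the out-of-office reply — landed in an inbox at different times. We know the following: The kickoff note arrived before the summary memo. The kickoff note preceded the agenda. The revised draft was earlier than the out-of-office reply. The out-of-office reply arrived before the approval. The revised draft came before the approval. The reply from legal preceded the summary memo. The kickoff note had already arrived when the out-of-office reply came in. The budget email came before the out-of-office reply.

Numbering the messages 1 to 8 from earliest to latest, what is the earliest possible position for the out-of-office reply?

4

The budget email, the kickoff note, and the revised draft must all come before the out-of-office reply — 3 forced predecessors.
Nothing else is forced ahead of the out-of-office reply, so its earliest slot is position 3 + 1 = 4.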